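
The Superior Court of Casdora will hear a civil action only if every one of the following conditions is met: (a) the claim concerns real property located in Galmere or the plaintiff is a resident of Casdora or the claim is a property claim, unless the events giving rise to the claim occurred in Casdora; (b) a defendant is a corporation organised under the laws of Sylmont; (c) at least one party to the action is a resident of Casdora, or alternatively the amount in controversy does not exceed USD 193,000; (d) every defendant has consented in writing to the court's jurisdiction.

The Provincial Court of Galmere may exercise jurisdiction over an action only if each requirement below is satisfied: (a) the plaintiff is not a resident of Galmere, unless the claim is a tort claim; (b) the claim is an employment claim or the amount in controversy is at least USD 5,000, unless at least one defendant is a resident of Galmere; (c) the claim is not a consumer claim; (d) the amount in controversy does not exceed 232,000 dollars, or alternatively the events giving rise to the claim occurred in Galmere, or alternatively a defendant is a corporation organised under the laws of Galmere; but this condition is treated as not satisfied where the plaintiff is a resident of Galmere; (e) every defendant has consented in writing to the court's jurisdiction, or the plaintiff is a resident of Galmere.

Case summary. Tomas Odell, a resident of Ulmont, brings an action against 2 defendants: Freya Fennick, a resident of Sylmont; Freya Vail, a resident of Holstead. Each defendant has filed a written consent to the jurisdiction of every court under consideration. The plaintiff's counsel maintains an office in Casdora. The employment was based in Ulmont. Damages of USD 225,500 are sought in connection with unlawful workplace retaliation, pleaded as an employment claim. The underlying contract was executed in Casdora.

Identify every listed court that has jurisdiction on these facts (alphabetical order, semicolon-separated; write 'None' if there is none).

the Provincial Court of Galmere

The Superior Court of Casdora:
  (a) The claim does not concern real property; the plaintiff resides in Ulmont, not Casdora; the claim is an employment claim, not a property claim — no alternative holds. Nor does the 'unless' clause help: the operative events occurred in Ulmont, not Casdora. Not met.
  (b) No defendant is a corporation. Condition not met.
  (c) No party resides in Casdora; the amount in controversy is USD 225,500, above the USD 193,000 ceiling — none of the alternatives is met. Condition not met.
  (d) Every defendant has filed written consent. Condition met.
  → No jurisdiction.
The Provincial Court of Galmere:
  (a) The plaintiff resides in Ulmont, which is not Galmere. Met.
  (b) The claim is an employment claim — that alternative is enough. Met.
  (c) The claim is an employment claim, not a consumer claim. Met.
  (d) The amount in controversy is 225,500 dollars, within the 232,000 dollars ceiling, which satisfies one of the alternatives. The exception is not triggered, since the plaintiff resides in Ulmont, not Galmere. Condition met.
  (e) Every defendant has filed written consent, so this disjunct is met. Condition met.
  → All conditions met; jurisdiction exists.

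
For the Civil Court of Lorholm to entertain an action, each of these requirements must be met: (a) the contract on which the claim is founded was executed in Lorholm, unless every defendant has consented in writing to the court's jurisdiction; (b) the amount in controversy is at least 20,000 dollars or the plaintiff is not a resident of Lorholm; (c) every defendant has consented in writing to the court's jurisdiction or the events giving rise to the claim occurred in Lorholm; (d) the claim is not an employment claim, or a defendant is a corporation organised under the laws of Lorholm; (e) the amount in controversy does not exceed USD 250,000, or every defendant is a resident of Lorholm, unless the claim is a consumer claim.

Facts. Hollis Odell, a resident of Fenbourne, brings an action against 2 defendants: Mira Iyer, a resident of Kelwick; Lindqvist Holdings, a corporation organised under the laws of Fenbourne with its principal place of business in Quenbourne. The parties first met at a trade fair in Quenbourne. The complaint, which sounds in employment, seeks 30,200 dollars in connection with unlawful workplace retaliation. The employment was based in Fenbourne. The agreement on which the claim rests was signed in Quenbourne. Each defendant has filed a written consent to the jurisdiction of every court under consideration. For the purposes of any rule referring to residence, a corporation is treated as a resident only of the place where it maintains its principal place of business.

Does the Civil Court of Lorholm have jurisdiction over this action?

No

The Civil Court of Lorholm:
  (a) The contract was executed in Quenbourne, not Lorholm. But every defendant has filed written consent, and the 'unless' clause therefore excuses the requirement. Condition met.
  (b) The amount in controversy is $30,200, which meets the 20,000 dollars floor, so one alternative holds. Met.
  (c) Every defendant has filed written consent, so this disjunct is met. Satisfied.
  (d) The claim is an employment claim; the corporate defendant(s) are organised in Fenbourne, not Lorholm — no alternative holds. Not met.
  (e) The amount in controversy is $30,200, within the $250,000 ceiling, which satisfies one of the alternatives. Satisfied.
  → No jurisdiction.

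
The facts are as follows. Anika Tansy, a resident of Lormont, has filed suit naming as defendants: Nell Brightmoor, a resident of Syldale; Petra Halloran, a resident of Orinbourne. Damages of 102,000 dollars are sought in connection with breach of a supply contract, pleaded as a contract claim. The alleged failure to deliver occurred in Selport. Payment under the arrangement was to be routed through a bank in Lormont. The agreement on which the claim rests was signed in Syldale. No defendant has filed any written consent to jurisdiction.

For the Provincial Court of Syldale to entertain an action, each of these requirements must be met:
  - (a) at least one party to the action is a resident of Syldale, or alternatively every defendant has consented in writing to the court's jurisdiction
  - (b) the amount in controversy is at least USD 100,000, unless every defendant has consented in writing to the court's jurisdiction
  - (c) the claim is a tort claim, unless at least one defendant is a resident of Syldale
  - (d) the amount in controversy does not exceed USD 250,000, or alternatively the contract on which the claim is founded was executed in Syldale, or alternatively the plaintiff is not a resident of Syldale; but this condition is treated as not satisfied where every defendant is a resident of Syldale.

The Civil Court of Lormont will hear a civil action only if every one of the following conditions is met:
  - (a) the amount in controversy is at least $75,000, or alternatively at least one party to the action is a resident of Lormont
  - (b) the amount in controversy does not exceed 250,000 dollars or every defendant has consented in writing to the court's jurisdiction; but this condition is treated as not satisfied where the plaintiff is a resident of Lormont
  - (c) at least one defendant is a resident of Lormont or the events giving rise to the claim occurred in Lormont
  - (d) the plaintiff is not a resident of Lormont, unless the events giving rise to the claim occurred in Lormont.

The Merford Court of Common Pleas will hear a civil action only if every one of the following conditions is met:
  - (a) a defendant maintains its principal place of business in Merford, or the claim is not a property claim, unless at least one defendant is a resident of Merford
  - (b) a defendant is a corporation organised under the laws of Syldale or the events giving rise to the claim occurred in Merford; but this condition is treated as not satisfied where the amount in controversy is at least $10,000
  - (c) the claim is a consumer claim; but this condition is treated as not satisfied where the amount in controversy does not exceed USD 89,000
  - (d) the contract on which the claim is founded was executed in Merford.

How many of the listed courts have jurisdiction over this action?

1

The Provincial Court of Syldale:
  (a) Nell Brightmoor resides in Syldale, so this disjunct is met. Met.
  (b) The amount in controversy is $102,000, which meets the $100,000 floor. Satisfied.
  (c) The claim is a contract claim, not a tort claim. However, Nell Brightmoor resides in Syldale, so the 'unless' proviso supplies this condition. Met.
  (d) The amount in controversy is $102,000, within the 250,000 dollars ceiling — that alternative is enough. The carve-out does not apply: the defendants reside as follows — Nell Brightmoor in Syldale, Petra Halloran in Orinbourne — not all in Syldale. Satisfied.
  → Jurisdiction lies.
The Civil Court of Lormont:
  (a) The amount in controversy is 102,000 dollars, which meets the 75,000 dollars floor, so this disjunct is met. Met.
  (b) The amount in controversy is USD 102,000, within the $250,000 ceiling, so this disjunct is met. But the plaintiff resides in Lormont, triggering the carve-out and defeating this condition. Fails.
  (c) No defendant resides in Lormont (they reside in Syldale, Orinbourne); the operative events occurred in Selport, not Lormont — none of the alternatives is met. Not satisfied.
  (d) The plaintiff resides in Lormont. And the operative events occurred in Selport, not Lormont, so the proviso does not save it. Condition not met.
  → Not every requirement is met — no jurisdiction.
The Merford Court of Common Pleas:
  (a) The claim is a contract claim, not a property claim, so this disjunct is met. Met.
  (b) No defendant is a corporation; the operative events occurred in Selport, not Merford — none of the alternatives is met. Not satisfied.
  (c) The claim is a contract claim, not a consumer claim. Fails.
  (d) The contract was executed in Syldale, not Merford. Not satisfied.
  → The court lacks jurisdiction.
Courts with jurisdiction: the Provincial Court of Syldale — 1 in total.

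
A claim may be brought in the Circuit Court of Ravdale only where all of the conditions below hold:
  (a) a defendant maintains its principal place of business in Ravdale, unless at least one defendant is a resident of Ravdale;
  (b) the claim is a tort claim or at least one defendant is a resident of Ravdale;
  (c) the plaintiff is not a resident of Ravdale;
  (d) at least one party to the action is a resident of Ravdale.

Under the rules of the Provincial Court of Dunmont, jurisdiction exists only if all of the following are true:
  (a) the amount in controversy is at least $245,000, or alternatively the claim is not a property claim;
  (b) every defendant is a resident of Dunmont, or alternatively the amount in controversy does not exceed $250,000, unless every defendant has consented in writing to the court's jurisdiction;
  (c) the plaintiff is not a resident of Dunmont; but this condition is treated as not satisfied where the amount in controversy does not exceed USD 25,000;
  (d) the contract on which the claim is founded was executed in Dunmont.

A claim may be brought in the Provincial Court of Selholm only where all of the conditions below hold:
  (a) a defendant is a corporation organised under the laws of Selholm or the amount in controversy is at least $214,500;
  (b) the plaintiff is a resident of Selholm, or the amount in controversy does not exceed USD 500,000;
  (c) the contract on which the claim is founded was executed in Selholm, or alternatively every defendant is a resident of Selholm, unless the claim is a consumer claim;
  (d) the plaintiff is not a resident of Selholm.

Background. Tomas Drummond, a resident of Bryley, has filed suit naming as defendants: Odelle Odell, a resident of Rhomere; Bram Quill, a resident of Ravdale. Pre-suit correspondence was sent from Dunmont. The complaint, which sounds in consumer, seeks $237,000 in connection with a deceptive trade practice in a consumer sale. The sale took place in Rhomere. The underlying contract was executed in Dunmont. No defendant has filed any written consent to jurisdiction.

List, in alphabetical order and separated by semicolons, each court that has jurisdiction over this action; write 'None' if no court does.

the Circuit Court of Ravdale; the Provincial Court of Dunmont; the Provincial Court of Selholm

The Circuit Court of Ravdale:
  (a) No defendant is a corporation. The proviso rescues it, though: Bram Quill resides in Ravdale. Satisfied.
  (b) Bram Quill resides in Ravdale — that alternative is enough. Satisfied.
  (c) The plaintiff resides in Bryley, which is not Ravdale. Met.
  (d) Bram Quill resides in Ravdale. Condition met.
  → Every requirement is satisfied — jurisdiction.
The Provincial Court of Dunmont:
  (a) The claim is a consumer claim, not a property claim, so this disjunct is met. Satisfied.
  (b) The amount in controversy is 237,000 dollars, within the USD 250,000 ceiling, so this disjunct is met. Met.
  (c) The plaintiff resides in Bryley, which is not Dunmont. The carve-out does not apply: the amount in controversy is $237,000, above the USD 25,000 ceiling. Satisfied.
  (d) The contract was executed in Dunmont. Satisfied.
  → All conditions met; jurisdiction exists.
The Provincial Court of Selholm:
  (a) The amount in controversy is 237,000 dollars, which meets the 214,500 dollars floor, so this disjunct is met. Satisfied.
  (b) The amount in controversy is USD 237,000, within the $500,000 ceiling, which satisfies one of the alternatives. Condition met.
  (c) The contract was executed in Dunmont, not Selholm; the defendants reside as follows — Odelle Odell in Rhomere, Bram Quill in Ravdale — not all in Selholm — no alternative holds. But the claim is a consumer claim, and the 'unless' clause therefore excuses the requirement. Met.
  (d) The plaintiff resides in Bryley, which is not Selholm. Met.
  → Jurisdiction lies.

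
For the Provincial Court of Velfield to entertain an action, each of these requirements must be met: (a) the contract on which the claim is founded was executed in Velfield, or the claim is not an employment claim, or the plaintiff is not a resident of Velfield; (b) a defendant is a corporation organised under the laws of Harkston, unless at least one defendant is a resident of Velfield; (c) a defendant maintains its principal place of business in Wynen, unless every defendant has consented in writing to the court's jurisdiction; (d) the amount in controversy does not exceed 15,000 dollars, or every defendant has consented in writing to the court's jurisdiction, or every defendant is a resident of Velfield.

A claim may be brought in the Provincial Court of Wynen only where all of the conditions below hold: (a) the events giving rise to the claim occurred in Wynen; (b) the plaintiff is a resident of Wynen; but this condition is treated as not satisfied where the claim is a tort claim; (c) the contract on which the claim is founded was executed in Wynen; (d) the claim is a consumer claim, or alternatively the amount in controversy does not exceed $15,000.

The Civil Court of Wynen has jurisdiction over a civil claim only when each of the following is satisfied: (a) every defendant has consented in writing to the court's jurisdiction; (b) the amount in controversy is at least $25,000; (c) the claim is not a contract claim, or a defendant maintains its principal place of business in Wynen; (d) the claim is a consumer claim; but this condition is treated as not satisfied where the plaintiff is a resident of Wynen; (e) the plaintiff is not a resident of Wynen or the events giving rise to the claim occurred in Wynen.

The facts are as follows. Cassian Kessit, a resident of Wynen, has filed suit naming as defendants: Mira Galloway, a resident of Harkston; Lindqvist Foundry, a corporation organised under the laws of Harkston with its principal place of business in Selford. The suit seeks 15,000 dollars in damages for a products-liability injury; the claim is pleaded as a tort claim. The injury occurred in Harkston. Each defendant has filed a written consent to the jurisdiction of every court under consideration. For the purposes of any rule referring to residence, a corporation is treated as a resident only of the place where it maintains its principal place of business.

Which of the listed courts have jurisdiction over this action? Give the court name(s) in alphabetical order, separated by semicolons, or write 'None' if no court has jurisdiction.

the Provincial Court of Velfield

The Provincial Court of Velfield:
  (a) The claim is a tort claim, not an employment claim, which satisfies one of the alternatives. Met.
  (b) Lindqvist Foundry is organised under the laws of Harkston. Met.
  (c) The corporate defendant(s) have their principal place of business in Selford, not Wynen. However, every defendant has filed written consent, so the 'unless' proviso supplies this condition. Condition met.
  (d) The amount in controversy is $15,000, within the $15,000 ceiling — that alternative is enough. Condition met.
  → Every requirement is satisfied — jurisdiction.
The Provincial Court of Wynen:
  (a) The operative events occurred in Harkston, not Wynen. Fails.
  (b) The plaintiff resides in Wynen. However, the claim is a tort claim, which falls within the stated exception and so defeats the condition. Condition not met.
  (c) No contract (and hence no place of execution) is alleged. Condition not met.
  (d) The amount in controversy is USD 15,000, within the USD 15,000 ceiling, so this disjunct is met. Satisfied.
  → No jurisdiction.
The Civil Court of Wynen:
  (a) Every defendant has filed written consent. Met.
  (b) The amount in controversy is USD 15,000, below the USD 25,000 floor. Fails.
  (c) The claim is a tort claim, not a contract claim, which satisfies one of the alternatives. Satisfied.
  (d) The claim is a tort claim, not a consumer claim. Condition not met.
  (e) The plaintiff resides in Wynen; the operative events occurred in Harkston, not Wynen — none of the alternatives is met. Not satisfied.
  → The court lacks jurisdiction.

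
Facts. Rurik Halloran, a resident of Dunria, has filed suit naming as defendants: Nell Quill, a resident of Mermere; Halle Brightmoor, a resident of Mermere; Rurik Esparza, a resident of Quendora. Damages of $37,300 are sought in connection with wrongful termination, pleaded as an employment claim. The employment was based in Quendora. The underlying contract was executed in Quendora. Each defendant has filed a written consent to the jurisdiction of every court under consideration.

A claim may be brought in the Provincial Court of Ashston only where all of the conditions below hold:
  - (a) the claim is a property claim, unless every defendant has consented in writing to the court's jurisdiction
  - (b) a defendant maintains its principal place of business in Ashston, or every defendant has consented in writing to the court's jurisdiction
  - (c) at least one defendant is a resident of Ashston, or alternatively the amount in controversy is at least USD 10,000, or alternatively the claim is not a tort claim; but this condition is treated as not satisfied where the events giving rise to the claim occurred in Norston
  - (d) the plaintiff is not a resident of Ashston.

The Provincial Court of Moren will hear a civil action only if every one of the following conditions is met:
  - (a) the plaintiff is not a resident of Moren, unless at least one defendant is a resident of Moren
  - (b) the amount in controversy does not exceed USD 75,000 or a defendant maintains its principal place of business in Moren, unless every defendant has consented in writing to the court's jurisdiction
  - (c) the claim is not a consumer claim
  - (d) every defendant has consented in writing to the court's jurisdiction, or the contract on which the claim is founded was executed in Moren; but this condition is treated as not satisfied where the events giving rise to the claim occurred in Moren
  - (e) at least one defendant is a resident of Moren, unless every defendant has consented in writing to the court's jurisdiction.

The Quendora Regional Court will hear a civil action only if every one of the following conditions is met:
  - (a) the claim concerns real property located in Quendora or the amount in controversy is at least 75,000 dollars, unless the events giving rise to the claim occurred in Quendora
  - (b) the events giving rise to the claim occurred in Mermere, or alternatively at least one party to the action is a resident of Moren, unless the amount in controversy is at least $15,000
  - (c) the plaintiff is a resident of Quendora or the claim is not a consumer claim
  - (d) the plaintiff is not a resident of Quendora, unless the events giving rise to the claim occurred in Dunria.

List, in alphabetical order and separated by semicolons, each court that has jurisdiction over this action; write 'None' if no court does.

The Provincial Court of Ashston:
  (a) The claim is an employment claim, not a property claim. But every defendant has filed written consent, and the 'unless' clause therefore excuses the requirement. Met.
  (b) Every defendant has filed written consent, which satisfies one of the alternatives. Met.
  (c) The amount in controversy is $37,300, which meets the 10,000 dollars floor, so one alternative holds. And the carve-out is inapplicable — the operative events occurred in Quendora, not Norston. Met.
  (d) The plaintiff resides in Dunria, which is not Ashston. Condition met.
  → All conditions met; jurisdiction exists.
The Provincial Court of Moren:
  (a) The plaintiff resides in Dunria, which is not Moren. Met.
  (b) The amount in controversy is 37,300 dollars, within the 75,000 dollars ceiling, so this disjunct is met. Met.
  (c) The claim is an employment claim, not a consumer claim. Satisfied.
  (d) Every defendant has filed written consent, which satisfies one of the alternatives. And the carve-out is inapplicable — the operative events occurred in Quendora, not Moren. Met.
  (e) No defendant resides in Moren (they reside in Mermere, Mermere, Quendora). The proviso rescues it, though: every defendant has filed written consent. Met.
  → Jurisdiction lies.
The Quendora Regional Court:
  (a) The claim does not concern real property; the amount in controversy is USD 37,300, below the $75,000 floor — no alternative holds. However, the operative events occurred in Quendora, so the 'unless' proviso supplies this condition. Satisfied.
  (b) The operative events occurred in Quendora, not Mermere; no party resides in Moren — none of the alternatives is met. However, the amount in controversy is $37,300, which meets the 15,000 dollars floor, so the 'unless' proviso supplies this condition. Met.
  (c) The claim is an employment claim, not a consumer claim, so this disjunct is met. Met.
  (d) The plaintiff resides in Dunria, which is not Quendora. Condition met.
  → All conditions met; jurisdiction exists.

the Provincial Court of Ashston; the Provincial Court of Moren; the Quendora Regional Court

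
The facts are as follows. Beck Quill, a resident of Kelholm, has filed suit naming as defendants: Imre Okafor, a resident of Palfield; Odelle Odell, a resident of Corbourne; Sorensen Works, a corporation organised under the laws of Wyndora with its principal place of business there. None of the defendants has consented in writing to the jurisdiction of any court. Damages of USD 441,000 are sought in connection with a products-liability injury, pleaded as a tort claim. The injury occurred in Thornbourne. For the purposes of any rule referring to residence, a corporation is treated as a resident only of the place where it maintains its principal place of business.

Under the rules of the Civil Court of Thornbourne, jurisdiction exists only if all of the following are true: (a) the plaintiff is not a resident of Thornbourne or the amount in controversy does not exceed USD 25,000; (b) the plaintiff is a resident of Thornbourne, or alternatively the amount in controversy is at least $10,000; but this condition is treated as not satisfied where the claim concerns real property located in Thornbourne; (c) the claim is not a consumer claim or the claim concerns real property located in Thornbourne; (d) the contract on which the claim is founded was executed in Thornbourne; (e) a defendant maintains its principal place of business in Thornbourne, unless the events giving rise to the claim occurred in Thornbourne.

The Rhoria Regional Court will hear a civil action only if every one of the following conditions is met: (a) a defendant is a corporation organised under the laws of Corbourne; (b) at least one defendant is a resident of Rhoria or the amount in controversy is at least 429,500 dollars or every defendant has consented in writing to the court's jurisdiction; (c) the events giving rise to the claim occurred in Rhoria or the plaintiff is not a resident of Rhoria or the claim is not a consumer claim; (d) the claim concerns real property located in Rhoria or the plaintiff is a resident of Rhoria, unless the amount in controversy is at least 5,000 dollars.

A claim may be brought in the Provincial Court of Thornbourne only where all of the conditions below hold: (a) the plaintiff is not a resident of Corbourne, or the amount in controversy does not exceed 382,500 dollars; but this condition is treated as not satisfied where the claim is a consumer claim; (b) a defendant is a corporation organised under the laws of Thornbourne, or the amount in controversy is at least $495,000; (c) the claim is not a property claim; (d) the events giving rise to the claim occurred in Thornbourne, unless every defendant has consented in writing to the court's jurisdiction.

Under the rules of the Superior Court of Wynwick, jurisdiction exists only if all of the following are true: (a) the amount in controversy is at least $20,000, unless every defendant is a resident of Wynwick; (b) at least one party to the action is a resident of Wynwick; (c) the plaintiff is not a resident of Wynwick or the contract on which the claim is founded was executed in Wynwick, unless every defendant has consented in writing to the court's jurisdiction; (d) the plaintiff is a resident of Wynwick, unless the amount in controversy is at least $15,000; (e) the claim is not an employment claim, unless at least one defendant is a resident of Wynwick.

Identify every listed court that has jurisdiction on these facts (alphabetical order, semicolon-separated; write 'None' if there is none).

The Civil Court of Thornbourne:
  (a) The plaintiff resides in Kelholm, which is not Thornbourne — that alternative is enough. Met.
  (b) The amount in controversy is USD 441,000, which meets the $10,000 floor, which satisfies one of the alternatives. And the carve-out is inapplicable — the claim does not concern real property. Satisfied.
  (c) The claim is a tort claim, not a consumer claim, so one alternative holds. Condition met.
  (d) No contract (and hence no place of execution) is alleged. Fails.
  (e) The corporate defendant(s) have their principal place of business in Wyndora, not Thornbourne. However, the operative events occurred in Thornbourne, so the 'unless' proviso supplies this condition. Satisfied.
  → At least one condition fails; no jurisdiction.
The Rhoria Regional Court:
  (a) The corporate defendant(s) are organised in Wyndora, not Corbourne. Not satisfied.
  (b) The amount in controversy is 441,000 dollars, which meets the USD 429,500 floor, so this disjunct is met. Condition met.
  (c) The plaintiff resides in Kelholm, which is not Rhoria, so this disjunct is met. Met.
  (d) The claim does not concern real property; the plaintiff resides in Kelholm, not Rhoria — no alternative holds. The proviso rescues it, though: the amount in controversy is $441,000, which meets the $5,000 floor. Condition met.
  → At least one condition fails; no jurisdiction.
The Provincial Court of Thornbourne:
  (a) The plaintiff resides in Kelholm, which is not Corbourne, so this disjunct is met. And the carve-out is inapplicable — the claim is a tort claim, not a consumer claim. Condition met.
  (b) The corporate defendant(s) are organised in Wyndora, not Thornbourne; the amount in controversy is 441,000 dollars, below the $495,000 floor — none of the alternatives is met. Not satisfied.
  (c) The claim is a tort claim, not a property claim. Condition met.
  (d) The operative events occurred in Thornbourne. Satisfied.
  → At least one condition fails; no jurisdiction.
The Superior Court of Wynwick:
  (a) The amount in controversy is $441,000, which meets the 20,000 dollars floor. Met.
  (b) No party resides in Wynwick. Fails.
  (c) The plaintiff resides in Kelholm, which is not Wynwick, which satisfies one of the alternatives. Satisfied.
  (d) The plaintiff resides in Kelholm, not Wynwick. However, the amount in controversy is $441,000, which meets the 15,000 dollars floor, so the 'unless' proviso supplies this condition. Condition met.
  (e) The claim is a tort claim, not an employment claim. Satisfied.
  → At least one condition fails; no jurisdiction.

None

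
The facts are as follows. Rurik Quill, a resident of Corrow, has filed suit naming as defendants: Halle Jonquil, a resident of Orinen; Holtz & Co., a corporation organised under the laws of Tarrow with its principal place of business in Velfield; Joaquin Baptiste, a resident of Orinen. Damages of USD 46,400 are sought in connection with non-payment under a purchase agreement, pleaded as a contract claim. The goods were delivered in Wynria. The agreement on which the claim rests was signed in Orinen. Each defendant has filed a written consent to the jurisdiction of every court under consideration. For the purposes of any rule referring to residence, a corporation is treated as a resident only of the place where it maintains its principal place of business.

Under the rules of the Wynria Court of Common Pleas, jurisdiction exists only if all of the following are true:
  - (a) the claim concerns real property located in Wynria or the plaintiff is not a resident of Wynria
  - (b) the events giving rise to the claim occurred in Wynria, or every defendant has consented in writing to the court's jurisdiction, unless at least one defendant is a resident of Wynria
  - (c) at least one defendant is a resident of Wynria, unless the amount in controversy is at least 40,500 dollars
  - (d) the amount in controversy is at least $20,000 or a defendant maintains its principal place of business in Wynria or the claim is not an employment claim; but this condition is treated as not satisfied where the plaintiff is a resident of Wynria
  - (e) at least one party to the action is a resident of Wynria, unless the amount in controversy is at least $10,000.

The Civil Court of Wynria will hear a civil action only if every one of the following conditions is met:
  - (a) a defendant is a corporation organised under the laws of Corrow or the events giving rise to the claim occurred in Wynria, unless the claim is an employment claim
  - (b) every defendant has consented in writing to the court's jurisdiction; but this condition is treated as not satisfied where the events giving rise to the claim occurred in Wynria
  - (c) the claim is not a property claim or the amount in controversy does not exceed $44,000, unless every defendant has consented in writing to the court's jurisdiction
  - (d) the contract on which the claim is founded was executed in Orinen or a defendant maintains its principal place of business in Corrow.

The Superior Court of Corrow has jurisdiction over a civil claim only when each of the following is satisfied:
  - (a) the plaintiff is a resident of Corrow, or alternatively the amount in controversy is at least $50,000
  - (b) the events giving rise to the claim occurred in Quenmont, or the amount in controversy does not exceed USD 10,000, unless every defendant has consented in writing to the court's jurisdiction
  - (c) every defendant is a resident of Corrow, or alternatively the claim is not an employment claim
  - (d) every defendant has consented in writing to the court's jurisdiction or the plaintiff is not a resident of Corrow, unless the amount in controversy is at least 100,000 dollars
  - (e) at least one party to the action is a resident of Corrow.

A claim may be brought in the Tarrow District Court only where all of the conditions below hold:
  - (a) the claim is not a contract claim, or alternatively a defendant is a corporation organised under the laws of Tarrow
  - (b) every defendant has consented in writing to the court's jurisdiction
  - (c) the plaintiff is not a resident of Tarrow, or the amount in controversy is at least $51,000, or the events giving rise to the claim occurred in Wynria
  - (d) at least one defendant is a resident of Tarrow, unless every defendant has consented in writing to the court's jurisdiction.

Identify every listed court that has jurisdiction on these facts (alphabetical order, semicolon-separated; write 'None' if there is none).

The Wynria Court of Common Pleas:
  (a) The plaintiff resides in Corrow, which is not Wynria — that alternative is enough. Met.
  (b) The operative events occurred in Wynria, which satisfies one of the alternatives. Condition met.
  (c) No defendant resides in Wynria (they reside in Orinen, Velfield, Orinen). However, the amount in controversy is 46,400 dollars, which meets the $40,500 floor, so the 'unless' proviso supplies this condition. Met.
  (d) The amount in controversy is 46,400 dollars, which meets the 20,000 dollars floor, so this disjunct is met. The exception is not triggered, since the plaintiff resides in Corrow, not Wynria. Satisfied.
  (e) No party resides in Wynria. The proviso rescues it, though: the amount in controversy is $46,400, which meets the USD 10,000 floor. Met.
  → Every requirement is satisfied — jurisdiction.
The Civil Court of Wynria:
  (a) The operative events occurred in Wynria, so one alternative holds. Met.
  (b) Every defendant has filed written consent. However, the operative events occurred in Wynria, which falls within the stated exception and so defeats the condition. Condition not met.
  (c) The claim is a contract claim, not a property claim, which satisfies one of the alternatives. Condition met.
  (d) The contract was executed in Orinen, which satisfies one of the alternatives. Met.
  → No jurisdiction.
The Superior Court of Corrow:
  (a) The plaintiff resides in Corrow — that alternative is enough. Satisfied.
  (b) The operative events occurred in Wynria, not Quenmont; the amount in controversy is USD 46,400, above the 10,000 dollars ceiling — no alternative holds. However, every defendant has filed written consent, so the 'unless' proviso supplies this condition. Met.
  (c) The claim is a contract claim, not an employment claim, so this disjunct is met. Met.
  (d) Every defendant has filed written consent, so one alternative holds. Satisfied.
  (e) Rurik Quill resides in Corrow. Met.
  → All conditions met; jurisdiction exists.
The Tarrow District Court:
  (a) Holtz & Co. is organised under the laws of Tarrow, so one alternative holds. Satisfied.
  (b) Every defendant has filed written consent. Condition met.
  (c) The plaintiff resides in Corrow, which is not Tarrow, which satisfies one of the alternatives. Condition met.
  (d) No defendant resides in Tarrow (they reside in Orinen, Velfield, Orinen). However, every defendant has filed written consent, so the 'unless' proviso supplies this condition. Met.
  → The court has jurisdiction.

the Superior Court of Corrow; the Tarrow District Court; the Wynria Court of Common Pleas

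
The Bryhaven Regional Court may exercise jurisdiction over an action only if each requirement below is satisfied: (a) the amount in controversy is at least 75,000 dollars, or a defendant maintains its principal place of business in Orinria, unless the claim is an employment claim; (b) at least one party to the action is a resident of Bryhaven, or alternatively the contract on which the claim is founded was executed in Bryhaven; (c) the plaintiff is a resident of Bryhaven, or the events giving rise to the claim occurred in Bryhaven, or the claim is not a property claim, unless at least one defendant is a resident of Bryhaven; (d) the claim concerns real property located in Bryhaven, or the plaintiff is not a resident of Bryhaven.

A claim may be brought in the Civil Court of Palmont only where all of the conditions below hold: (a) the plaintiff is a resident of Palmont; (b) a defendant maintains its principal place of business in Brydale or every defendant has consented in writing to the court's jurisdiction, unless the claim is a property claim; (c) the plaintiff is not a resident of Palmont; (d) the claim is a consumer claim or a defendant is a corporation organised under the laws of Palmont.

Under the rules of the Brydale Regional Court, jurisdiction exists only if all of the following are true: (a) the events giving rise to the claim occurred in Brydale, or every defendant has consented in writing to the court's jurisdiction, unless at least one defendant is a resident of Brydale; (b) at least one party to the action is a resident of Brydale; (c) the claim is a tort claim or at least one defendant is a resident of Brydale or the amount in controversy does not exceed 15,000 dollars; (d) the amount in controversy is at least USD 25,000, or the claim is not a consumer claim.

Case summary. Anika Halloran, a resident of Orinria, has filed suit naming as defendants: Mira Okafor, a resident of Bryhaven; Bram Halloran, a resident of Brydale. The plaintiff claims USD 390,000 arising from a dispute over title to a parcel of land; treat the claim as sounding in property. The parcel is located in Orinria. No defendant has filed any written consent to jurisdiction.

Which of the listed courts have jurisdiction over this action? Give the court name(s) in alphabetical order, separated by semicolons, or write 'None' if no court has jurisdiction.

The Bryhaven Regional Court:
  (a) The amount in controversy is 390,000 dollars, which meets the 75,000 dollars floor, so this disjunct is met. Met.
  (b) Mira Okafor resides in Bryhaven, which satisfies one of the alternatives. Satisfied.
  (c) The plaintiff resides in Orinria, not Bryhaven; the operative events occurred in Orinria, not Bryhaven; the claim is a property claim — none of the alternatives is met. But Mira Okafor resides in Bryhaven, and the 'unless' clause therefore excuses the requirement. Condition met.
  (d) The plaintiff resides in Orinria, which is not Bryhaven, so one alternative holds. Condition met.
  → The court has jurisdiction.
The Civil Court of Palmont:
  (a) The plaintiff resides in Orinria, not Palmont. Fails.
  (b) No defendant is a corporation; no such written consent has been filed — every alternative fails. However, the claim is a property claim, so the 'unless' proviso supplies this condition. Satisfied.
  (c) The plaintiff resides in Orinria, which is not Palmont. Condition met.
  (d) The claim is a property claim, not a consumer claim; no defendant is a corporation — no alternative holds. Fails.
  → At least one condition fails; no jurisdiction.
The Brydale Regional Court:
  (a) The operative events occurred in Orinria, not Brydale; no such written consent has been filed — no alternative holds. However, Bram Halloran resides in Brydale, so the 'unless' proviso supplies this condition. Met.
  (b) Bram Halloran resides in Brydale. Met.
  (c) Bram Halloran resides in Brydale, which satisfies one of the alternatives. Condition met.
  (d) The amount in controversy is USD 390,000, which meets the 25,000 dollars floor, which satisfies one of the alternatives. Satisfied.
  → Every requirement is satisfied — jurisdiction.

the Brydale Regional Court; the Bryhaven Regional Court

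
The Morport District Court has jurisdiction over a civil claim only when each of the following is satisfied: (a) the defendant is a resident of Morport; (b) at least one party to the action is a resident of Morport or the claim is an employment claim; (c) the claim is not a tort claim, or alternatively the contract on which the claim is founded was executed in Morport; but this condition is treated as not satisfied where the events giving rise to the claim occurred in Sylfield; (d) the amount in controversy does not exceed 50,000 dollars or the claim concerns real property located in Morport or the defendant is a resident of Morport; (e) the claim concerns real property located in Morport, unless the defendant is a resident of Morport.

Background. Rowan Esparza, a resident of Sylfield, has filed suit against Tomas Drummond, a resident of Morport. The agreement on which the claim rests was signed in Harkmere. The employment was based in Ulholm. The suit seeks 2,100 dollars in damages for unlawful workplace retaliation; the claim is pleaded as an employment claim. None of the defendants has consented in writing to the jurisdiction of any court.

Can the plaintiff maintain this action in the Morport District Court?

The Morport District Court:
  (a) The defendant resides in Morport. Condition met.
  (b) Tomas Drummond resides in Morport — that alternative is enough. Condition met.
  (c) The claim is an employment claim, not a tort claim, which satisfies one of the alternatives. The exception is not triggered, since the operative events occurred in Ulholm, not Sylfield. Met.
  (d) The amount in controversy is USD 2,100, within the $50,000 ceiling — that alternative is enough. Satisfied.
  (e) The claim does not concern real property. However, the defendant resides in Morport, so the 'unless' proviso supplies this condition. Met.
  → All conditions met; jurisdiction exists.

Yes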